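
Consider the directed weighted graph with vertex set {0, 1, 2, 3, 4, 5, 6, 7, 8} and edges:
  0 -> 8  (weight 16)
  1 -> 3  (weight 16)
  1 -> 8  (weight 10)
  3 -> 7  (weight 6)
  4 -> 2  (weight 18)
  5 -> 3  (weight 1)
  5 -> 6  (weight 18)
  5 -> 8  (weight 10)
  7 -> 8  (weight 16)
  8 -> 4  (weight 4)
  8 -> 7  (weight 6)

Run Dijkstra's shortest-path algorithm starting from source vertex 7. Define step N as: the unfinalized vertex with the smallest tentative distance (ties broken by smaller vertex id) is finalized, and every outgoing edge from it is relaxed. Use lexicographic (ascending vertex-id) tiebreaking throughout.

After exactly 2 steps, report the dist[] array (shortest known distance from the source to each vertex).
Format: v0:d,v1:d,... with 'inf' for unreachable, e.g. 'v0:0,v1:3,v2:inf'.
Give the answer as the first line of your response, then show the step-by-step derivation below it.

v0:inf,v1:inf,v2:inf,v3:inf,v4:20,v5:inf,v6:inf,v7:0,v8:16

step 1: dist = v0:inf,v1:inf,v2:inf,v3:inf,v4:inf,v5:inf,v6:inf,v7:0,v8:16
step 2: dist = v0:inf,v1:inf,v2:inf,v3:inf,v4:20,v5:inf,v6:inf,v7:0,v8:16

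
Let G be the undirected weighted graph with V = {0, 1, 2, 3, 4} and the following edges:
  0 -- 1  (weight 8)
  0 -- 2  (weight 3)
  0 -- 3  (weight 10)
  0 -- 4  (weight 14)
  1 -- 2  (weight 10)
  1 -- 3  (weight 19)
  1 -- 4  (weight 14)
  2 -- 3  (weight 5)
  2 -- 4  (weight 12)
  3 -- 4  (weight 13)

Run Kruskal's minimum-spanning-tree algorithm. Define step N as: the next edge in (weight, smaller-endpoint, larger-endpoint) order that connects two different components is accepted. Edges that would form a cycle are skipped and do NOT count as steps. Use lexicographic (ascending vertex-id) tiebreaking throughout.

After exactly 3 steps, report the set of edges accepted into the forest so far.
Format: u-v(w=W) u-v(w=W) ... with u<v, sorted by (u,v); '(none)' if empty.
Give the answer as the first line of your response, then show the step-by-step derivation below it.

0-1(w=8) 0-2(w=3) 2-3(w=5)

step 1: add edge 0-2 (w=3); MST = {0-2(w=3)}
step 2: add edge 2-3 (w=5); MST = {0-2(w=3) 2-3(w=5)}
step 3: add edge 0-1 (w=8); MST = {0-1(w=8) 0-2(w=3) 2-3(w=5)}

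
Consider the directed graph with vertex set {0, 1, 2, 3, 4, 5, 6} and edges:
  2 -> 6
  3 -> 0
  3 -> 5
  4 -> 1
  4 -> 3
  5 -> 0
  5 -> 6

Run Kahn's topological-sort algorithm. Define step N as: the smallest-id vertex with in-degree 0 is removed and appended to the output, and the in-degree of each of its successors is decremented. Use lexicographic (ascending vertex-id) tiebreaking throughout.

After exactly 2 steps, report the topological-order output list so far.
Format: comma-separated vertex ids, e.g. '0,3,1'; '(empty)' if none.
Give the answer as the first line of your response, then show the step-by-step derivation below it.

2,4

step 1: output 2; order=[2]; indeg=(2,1,0,1,0,1,1)
step 2: output 4; order=[2,4]; indeg=(2,0,0,0,0,1,1)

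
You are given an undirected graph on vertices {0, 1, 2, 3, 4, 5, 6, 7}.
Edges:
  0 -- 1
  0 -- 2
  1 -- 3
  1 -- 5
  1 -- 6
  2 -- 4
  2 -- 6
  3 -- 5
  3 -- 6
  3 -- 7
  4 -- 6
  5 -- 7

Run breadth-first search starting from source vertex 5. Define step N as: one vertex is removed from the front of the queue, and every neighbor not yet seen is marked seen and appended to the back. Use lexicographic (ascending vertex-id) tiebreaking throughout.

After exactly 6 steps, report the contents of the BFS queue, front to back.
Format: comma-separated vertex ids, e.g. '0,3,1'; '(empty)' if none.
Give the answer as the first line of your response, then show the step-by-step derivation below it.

2,4

step 1: dequeue 5; queue=[1,3,7]; order=5
step 2: dequeue 1; queue=[3,7,0,6]; order=5,1
step 3: dequeue 3; queue=[7,0,6]; order=5,1,3
step 4: dequeue 7; queue=[0,6]; order=5,1,3,7
step 5: dequeue 0; queue=[6,2]; order=5,1,3,7,0
step 6: dequeue 6; queue=[2,4]; order=5,1,3,7,0,6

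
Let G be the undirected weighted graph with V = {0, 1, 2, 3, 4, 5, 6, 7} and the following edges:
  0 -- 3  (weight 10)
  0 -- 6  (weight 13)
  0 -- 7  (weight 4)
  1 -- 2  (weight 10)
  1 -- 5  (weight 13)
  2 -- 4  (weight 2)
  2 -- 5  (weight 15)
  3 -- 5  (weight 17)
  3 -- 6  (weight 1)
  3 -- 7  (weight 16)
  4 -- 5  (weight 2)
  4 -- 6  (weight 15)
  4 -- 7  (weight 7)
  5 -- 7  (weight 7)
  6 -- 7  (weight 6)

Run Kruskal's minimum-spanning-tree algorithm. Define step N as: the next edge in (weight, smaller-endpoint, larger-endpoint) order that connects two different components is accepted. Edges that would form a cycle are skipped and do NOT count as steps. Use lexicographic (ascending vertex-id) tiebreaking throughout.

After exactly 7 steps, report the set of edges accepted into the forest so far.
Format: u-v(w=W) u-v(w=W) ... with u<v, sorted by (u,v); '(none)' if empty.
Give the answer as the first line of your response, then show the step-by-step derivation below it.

0-7(w=4) 1-2(w=10) 2-4(w=2) 3-6(w=1) 4-5(w=2) 4-7(w=7) 6-7(w=6)

step 1: add edge 3-6 (w=1); MST = {3-6(w=1)}
step 2: add edge 2-4 (w=2); MST = {2-4(w=2) 3-6(w=1)}
step 3: add edge 4-5 (w=2); MST = {2-4(w=2) 3-6(w=1) 4-5(w=2)}
step 4: add edge 0-7 (w=4); MST = {0-7(w=4) 2-4(w=2) 3-6(w=1) 4-5(w=2)}
step 5: add edge 6-7 (w=6); MST = {0-7(w=4) 2-4(w=2) 3-6(w=1) 4-5(w=2) 6-7(w=6)}
step 6: add edge 4-7 (w=7); MST = {0-7(w=4) 2-4(w=2) 3-6(w=1) 4-5(w=2) 4-7(w=7) 6-7(w=6)}
step 7: add edge 1-2 (w=10); MST = {0-7(w=4) 1-2(w=10) 2-4(w=2) 3-6(w=1) 4-5(w=2) 4-7(w=7) 6-7(w=6)}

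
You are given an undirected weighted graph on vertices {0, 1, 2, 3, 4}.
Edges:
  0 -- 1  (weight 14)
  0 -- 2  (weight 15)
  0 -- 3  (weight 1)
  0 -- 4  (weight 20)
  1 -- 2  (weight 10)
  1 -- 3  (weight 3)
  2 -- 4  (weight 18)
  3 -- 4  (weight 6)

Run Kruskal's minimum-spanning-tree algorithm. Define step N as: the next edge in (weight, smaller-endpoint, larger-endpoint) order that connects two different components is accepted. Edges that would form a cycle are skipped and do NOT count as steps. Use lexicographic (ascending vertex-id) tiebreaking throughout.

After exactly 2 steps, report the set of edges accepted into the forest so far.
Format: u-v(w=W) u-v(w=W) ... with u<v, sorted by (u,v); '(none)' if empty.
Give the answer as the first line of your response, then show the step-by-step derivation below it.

0-3(w=1) 1-3(w=3)

step 1: add edge 0-3 (w=1); MST = {0-3(w=1)}
step 2: add edge 1-3 (w=3); MST = {0-3(w=1) 1-3(w=3)}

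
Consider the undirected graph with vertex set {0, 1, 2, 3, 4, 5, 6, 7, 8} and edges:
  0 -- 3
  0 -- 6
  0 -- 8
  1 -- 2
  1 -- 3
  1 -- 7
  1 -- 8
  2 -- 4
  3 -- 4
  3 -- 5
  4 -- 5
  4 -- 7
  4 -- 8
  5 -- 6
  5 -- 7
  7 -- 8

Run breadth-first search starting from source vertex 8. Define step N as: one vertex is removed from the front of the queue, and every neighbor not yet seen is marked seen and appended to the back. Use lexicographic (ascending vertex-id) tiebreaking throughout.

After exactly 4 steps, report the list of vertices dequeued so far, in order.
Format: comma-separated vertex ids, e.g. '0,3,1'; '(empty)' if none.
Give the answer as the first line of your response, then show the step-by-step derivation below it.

8,0,1,4

step 1: dequeue 8; queue=[0,1,4,7]; order=8
step 2: dequeue 0; queue=[1,4,7,3,6]; order=8,0
step 3: dequeue 1; queue=[4,7,3,6,2]; order=8,0,1
step 4: dequeue 4; queue=[7,3,6,2,5]; order=8,0,1,4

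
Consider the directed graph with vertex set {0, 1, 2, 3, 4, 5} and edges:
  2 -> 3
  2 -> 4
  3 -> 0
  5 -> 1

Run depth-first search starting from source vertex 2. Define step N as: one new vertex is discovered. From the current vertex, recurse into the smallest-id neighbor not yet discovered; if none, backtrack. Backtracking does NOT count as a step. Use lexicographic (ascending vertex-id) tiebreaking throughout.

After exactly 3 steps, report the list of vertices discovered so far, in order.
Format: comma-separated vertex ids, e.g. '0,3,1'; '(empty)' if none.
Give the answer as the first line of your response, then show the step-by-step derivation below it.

2,3,0

step 1: discover 2; path=2; order=2
step 2: discover 3; path=2>3; order=2,3
step 3: discover 0; path=2>3>0; order=2,3,0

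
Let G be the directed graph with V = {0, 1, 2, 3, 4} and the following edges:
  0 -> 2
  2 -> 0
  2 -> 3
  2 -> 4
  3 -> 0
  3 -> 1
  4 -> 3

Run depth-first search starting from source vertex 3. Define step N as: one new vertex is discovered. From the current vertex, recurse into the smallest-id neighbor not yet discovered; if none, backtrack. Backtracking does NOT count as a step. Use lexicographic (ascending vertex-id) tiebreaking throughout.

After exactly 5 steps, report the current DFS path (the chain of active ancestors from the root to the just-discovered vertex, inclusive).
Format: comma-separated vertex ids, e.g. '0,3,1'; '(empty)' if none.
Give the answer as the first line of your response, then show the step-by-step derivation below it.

3,1

step 1: discover 3; path=3; order=3
step 2: discover 0; path=3>0; order=3,0
step 3: discover 2; path=3>0>2; order=3,0,2
step 4: discover 4; path=3>0>2>4; order=3,0,2,4
step 5: discover 1; path=3>1; order=3,0,2,4,1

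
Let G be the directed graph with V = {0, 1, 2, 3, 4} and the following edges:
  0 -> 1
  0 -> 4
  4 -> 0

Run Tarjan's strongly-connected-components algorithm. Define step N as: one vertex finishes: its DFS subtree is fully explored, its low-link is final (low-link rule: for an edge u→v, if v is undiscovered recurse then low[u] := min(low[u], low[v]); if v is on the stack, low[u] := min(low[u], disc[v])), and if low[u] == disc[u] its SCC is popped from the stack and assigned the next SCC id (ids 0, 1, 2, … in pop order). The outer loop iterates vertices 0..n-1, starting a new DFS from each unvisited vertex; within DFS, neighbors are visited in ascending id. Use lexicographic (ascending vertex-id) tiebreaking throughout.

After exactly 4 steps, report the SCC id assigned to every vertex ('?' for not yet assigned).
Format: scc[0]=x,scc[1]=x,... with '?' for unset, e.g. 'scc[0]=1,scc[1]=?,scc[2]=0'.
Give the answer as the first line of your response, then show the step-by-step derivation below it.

scc[0]=1,scc[1]=0,scc[2]=2,scc[3]=?,scc[4]=1

step 1: low=(low[0]=0,low[1]=1,low[2]=?,low[3]=?,low[4]=?); scc=(scc[0]=?,scc[1]=0,scc[2]=?,scc[3]=?,scc[4]=?)
step 2: low=(low[0]=0,low[1]=1,low[2]=?,low[3]=?,low[4]=0); scc=(scc[0]=?,scc[1]=0,scc[2]=?,scc[3]=?,scc[4]=?)
step 3: low=(low[0]=0,low[1]=1,low[2]=?,low[3]=?,low[4]=0); scc=(scc[0]=1,scc[1]=0,scc[2]=?,scc[3]=?,scc[4]=1)
step 4: low=(low[0]=0,low[1]=1,low[2]=3,low[3]=?,low[4]=0); scc=(scc[0]=1,scc[1]=0,scc[2]=2,scc[3]=?,scc[4]=1)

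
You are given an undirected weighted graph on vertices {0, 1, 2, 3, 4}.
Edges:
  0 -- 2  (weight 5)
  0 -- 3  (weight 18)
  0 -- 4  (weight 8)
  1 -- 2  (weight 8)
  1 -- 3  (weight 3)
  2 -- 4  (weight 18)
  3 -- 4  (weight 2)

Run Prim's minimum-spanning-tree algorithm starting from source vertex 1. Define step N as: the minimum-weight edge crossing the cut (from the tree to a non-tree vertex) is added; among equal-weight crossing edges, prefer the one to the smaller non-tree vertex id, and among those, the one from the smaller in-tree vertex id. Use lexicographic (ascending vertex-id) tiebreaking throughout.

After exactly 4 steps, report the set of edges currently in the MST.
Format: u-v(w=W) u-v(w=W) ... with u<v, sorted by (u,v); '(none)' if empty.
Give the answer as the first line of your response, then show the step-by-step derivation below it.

0-2(w=5) 0-4(w=8) 1-3(w=3) 3-4(w=2)

step 1: add edge 1-3 (w=3); MST = {1-3(w=3)}
step 2: add edge 3-4 (w=2); MST = {1-3(w=3) 3-4(w=2)}
step 3: add edge 0-4 (w=8); MST = {0-4(w=8) 1-3(w=3) 3-4(w=2)}
step 4: add edge 0-2 (w=5); MST = {0-2(w=5) 0-4(w=8) 1-3(w=3) 3-4(w=2)}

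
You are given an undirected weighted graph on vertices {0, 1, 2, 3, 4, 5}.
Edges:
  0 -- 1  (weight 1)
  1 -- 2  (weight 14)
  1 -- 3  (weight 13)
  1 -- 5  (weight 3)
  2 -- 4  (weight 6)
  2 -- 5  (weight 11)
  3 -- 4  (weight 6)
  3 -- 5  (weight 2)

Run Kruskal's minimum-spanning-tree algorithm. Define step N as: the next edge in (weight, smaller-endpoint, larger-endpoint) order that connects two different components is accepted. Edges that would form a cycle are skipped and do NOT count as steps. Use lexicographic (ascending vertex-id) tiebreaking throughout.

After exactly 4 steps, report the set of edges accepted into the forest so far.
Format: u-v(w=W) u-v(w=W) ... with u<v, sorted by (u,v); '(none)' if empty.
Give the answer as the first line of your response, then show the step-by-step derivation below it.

0-1(w=1) 1-5(w=3) 2-4(w=6) 3-5(w=2)

step 1: add edge 0-1 (w=1); MST = {0-1(w=1)}
step 2: add edge 3-5 (w=2); MST = {0-1(w=1) 3-5(w=2)}
step 3: add edge 1-5 (w=3); MST = {0-1(w=1) 1-5(w=3) 3-5(w=2)}
step 4: add edge 2-4 (w=6); MST = {0-1(w=1) 1-5(w=3) 2-4(w=6) 3-5(w=2)}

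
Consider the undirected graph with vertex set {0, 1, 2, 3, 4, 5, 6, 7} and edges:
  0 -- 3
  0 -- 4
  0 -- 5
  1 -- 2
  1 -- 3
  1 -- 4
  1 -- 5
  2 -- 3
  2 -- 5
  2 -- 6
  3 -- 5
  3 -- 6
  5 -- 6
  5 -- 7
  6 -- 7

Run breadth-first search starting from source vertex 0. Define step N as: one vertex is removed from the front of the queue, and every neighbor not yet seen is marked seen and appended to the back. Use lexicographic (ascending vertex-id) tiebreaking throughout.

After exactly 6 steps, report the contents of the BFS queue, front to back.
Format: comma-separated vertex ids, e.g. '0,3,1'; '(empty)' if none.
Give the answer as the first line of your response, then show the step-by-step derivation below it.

6,7

step 1: dequeue 0; queue=[3,4,5]; order=0
step 2: dequeue 3; queue=[4,5,1,2,6]; order=0,3
step 3: dequeue 4; queue=[5,1,2,6]; order=0,3,4
step 4: dequeue 5; queue=[1,2,6,7]; order=0,3,4,5
step 5: dequeue 1; queue=[2,6,7]; order=0,3,4,5,1
step 6: dequeue 2; queue=[6,7]; order=0,3,4,5,1,2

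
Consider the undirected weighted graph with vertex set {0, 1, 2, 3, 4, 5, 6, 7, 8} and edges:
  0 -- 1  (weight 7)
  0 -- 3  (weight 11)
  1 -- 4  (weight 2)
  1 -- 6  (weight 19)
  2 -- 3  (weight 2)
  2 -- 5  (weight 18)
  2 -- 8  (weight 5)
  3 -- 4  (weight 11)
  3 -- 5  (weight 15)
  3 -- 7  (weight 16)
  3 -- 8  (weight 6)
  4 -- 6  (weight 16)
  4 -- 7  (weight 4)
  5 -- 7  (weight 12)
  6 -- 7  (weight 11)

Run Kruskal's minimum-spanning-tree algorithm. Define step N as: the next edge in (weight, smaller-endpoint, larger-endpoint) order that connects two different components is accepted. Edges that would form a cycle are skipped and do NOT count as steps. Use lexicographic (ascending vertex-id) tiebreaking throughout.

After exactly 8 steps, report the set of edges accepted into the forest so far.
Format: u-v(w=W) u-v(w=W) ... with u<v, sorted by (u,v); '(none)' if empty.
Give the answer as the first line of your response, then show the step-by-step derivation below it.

0-1(w=7) 0-3(w=11) 1-4(w=2) 2-3(w=2) 2-8(w=5) 4-7(w=4) 5-7(w=12) 6-7(w=11)

step 1: add edge 1-4 (w=2); MST = {1-4(w=2)}
step 2: add edge 2-3 (w=2); MST = {1-4(w=2) 2-3(w=2)}
step 3: add edge 4-7 (w=4); MST = {1-4(w=2) 2-3(w=2) 4-7(w=4)}
step 4: add edge 2-8 (w=5); MST = {1-4(w=2) 2-3(w=2) 2-8(w=5) 4-7(w=4)}
step 5: add edge 0-1 (w=7); MST = {0-1(w=7) 1-4(w=2) 2-3(w=2) 2-8(w=5) 4-7(w=4)}
step 6: add edge 0-3 (w=11); MST = {0-1(w=7) 0-3(w=11) 1-4(w=2) 2-3(w=2) 2-8(w=5) 4-7(w=4)}
step 7: add edge 6-7 (w=11); MST = {0-1(w=7) 0-3(w=11) 1-4(w=2) 2-3(w=2) 2-8(w=5) 4-7(w=4) 6-7(w=11)}
step 8: add edge 5-7 (w=12); MST = {0-1(w=7) 0-3(w=11) 1-4(w=2) 2-3(w=2) 2-8(w=5) 4-7(w=4) 5-7(w=12) 6-7(w=11)}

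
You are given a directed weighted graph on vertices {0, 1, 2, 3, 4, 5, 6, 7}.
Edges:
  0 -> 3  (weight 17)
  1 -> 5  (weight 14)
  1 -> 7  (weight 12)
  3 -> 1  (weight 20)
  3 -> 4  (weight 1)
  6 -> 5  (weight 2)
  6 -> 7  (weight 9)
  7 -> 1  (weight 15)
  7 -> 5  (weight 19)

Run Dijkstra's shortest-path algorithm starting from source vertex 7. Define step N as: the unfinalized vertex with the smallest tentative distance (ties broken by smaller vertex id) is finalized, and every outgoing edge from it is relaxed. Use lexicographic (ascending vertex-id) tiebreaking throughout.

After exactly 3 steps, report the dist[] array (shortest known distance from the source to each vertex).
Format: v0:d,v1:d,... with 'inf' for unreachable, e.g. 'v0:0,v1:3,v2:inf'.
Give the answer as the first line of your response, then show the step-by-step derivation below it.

v0:inf,v1:15,v2:inf,v3:inf,v4:inf,v5:19,v6:inf,v7:0

step 1: dist = v0:inf,v1:15,v2:inf,v3:inf,v4:inf,v5:19,v6:inf,v7:0
step 2: dist = v0:inf,v1:15,v2:inf,v3:inf,v4:inf,v5:19,v6:inf,v7:0
step 3: dist = v0:inf,v1:15,v2:inf,v3:inf,v4:inf,v5:19,v6:inf,v7:0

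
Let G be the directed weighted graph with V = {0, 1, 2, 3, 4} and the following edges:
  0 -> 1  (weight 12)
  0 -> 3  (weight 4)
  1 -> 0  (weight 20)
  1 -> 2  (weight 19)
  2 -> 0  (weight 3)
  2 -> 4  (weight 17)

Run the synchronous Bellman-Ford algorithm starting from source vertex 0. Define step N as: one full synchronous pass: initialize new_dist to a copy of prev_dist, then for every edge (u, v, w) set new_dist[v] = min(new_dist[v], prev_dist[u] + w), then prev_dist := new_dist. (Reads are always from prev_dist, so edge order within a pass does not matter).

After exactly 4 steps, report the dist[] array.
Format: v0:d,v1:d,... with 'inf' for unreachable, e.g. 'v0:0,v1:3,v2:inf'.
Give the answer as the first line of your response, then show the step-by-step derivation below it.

v0:0,v1:12,v2:31,v3:4,v4:48

step 1: dist = v0:0,v1:12,v2:inf,v3:4,v4:inf
step 2: dist = v0:0,v1:12,v2:31,v3:4,v4:inf
step 3: dist = v0:0,v1:12,v2:31,v3:4,v4:48
step 4: dist = v0:0,v1:12,v2:31,v3:4,v4:48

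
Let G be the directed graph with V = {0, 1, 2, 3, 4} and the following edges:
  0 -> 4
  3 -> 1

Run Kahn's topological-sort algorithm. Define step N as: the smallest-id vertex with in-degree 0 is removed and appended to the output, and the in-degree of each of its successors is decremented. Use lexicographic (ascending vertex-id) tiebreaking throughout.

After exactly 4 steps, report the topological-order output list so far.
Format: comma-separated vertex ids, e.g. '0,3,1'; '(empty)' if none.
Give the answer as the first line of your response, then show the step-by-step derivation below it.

0,2,3,1

step 1: output 0; order=[0]; indeg=(0,1,0,0,0)
step 2: output 2; order=[0,2]; indeg=(0,1,0,0,0)
step 3: output 3; order=[0,2,3]; indeg=(0,0,0,0,0)
step 4: output 1; order=[0,2,3,1]; indeg=(0,0,0,0,0)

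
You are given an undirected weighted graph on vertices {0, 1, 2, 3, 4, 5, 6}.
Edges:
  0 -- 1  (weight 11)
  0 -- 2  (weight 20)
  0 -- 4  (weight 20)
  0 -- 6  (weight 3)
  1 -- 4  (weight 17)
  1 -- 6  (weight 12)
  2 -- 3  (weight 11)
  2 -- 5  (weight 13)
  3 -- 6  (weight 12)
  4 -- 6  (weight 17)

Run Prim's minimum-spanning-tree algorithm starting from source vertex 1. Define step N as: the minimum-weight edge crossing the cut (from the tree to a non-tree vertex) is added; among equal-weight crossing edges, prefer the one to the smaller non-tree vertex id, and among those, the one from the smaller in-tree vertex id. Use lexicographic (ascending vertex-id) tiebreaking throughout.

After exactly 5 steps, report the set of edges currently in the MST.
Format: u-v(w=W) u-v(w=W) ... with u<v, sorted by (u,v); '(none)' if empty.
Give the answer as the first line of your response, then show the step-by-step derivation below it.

0-1(w=11) 0-6(w=3) 2-3(w=11) 2-5(w=13) 3-6(w=12)

step 1: add edge 0-1 (w=11); MST = {0-1(w=11)}
step 2: add edge 0-6 (w=3); MST = {0-1(w=11) 0-6(w=3)}
step 3: add edge 3-6 (w=12); MST = {0-1(w=11) 0-6(w=3) 3-6(w=12)}
step 4: add edge 2-3 (w=11); MST = {0-1(w=11) 0-6(w=3) 2-3(w=11) 3-6(w=12)}
step 5: add edge 2-5 (w=13); MST = {0-1(w=11) 0-6(w=3) 2-3(w=11) 2-5(w=13) 3-6(w=12)}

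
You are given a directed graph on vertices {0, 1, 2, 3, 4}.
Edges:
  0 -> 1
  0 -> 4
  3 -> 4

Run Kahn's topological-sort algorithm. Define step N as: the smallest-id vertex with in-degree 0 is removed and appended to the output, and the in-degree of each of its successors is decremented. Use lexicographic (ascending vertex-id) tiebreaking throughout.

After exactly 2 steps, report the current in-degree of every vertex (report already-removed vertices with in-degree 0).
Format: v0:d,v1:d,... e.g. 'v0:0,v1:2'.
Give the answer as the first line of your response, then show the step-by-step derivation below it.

v0:0,v1:0,v2:0,v3:0,v4:1

step 1: output 0; order=[0]; indeg=(0,0,0,0,1)
step 2: output 1; order=[0,1]; indeg=(0,0,0,0,1)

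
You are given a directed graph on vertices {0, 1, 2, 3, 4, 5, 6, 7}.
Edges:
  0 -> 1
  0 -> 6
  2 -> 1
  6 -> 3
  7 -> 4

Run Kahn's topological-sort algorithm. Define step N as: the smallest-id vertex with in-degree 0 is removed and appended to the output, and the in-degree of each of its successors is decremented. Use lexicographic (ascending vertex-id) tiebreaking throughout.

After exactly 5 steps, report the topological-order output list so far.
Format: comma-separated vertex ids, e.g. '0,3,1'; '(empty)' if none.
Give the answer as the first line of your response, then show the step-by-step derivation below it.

0,2,1,5,6

step 1: output 0; order=[0]; indeg=(0,1,0,1,1,0,0,0)
step 2: output 2; order=[0,2]; indeg=(0,0,0,1,1,0,0,0)
step 3: output 1; order=[0,2,1]; indeg=(0,0,0,1,1,0,0,0)
step 4: output 5; order=[0,2,1,5]; indeg=(0,0,0,1,1,0,0,0)
step 5: output 6; order=[0,2,1,5,6]; indeg=(0,0,0,0,1,0,0,0)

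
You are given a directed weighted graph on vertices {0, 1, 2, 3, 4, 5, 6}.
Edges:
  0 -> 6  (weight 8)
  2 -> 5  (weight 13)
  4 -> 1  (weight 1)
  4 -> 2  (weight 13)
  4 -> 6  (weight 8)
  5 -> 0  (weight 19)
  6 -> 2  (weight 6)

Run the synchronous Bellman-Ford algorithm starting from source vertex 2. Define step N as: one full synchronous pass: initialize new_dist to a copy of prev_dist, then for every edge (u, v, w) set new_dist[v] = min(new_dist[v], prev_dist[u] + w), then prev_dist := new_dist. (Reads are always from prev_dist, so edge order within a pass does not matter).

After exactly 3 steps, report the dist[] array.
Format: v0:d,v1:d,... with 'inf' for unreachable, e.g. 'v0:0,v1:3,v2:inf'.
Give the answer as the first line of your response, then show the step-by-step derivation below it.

v0:32,v1:inf,v2:0,v3:inf,v4:inf,v5:13,v6:40

step 1: dist = v0:inf,v1:inf,v2:0,v3:inf,v4:inf,v5:13,v6:inf
step 2: dist = v0:32,v1:inf,v2:0,v3:inf,v4:inf,v5:13,v6:inf
step 3: dist = v0:32,v1:inf,v2:0,v3:inf,v4:inf,v5:13,v6:40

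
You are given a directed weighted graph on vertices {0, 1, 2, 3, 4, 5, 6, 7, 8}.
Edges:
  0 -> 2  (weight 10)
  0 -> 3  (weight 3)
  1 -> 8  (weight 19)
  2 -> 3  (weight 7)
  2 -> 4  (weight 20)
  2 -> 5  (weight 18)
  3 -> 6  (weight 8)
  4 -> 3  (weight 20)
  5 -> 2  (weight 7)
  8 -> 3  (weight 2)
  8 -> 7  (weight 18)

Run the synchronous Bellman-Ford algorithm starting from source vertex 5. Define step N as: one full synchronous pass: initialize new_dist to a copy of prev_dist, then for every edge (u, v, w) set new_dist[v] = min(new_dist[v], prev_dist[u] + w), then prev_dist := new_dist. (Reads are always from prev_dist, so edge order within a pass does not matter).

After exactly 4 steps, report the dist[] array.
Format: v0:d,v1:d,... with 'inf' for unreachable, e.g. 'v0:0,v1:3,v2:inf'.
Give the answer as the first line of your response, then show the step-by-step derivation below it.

v0:inf,v1:inf,v2:7,v3:14,v4:27,v5:0,v6:22,v7:inf,v8:inf

step 1: dist = v0:inf,v1:inf,v2:7,v3:inf,v4:inf,v5:0,v6:inf,v7:inf,v8:inf
step 2: dist = v0:inf,v1:inf,v2:7,v3:14,v4:27,v5:0,v6:inf,v7:inf,v8:inf
step 3: dist = v0:inf,v1:inf,v2:7,v3:14,v4:27,v5:0,v6:22,v7:inf,v8:inf
step 4: dist = v0:inf,v1:inf,v2:7,v3:14,v4:27,v5:0,v6:22,v7:inf,v8:inf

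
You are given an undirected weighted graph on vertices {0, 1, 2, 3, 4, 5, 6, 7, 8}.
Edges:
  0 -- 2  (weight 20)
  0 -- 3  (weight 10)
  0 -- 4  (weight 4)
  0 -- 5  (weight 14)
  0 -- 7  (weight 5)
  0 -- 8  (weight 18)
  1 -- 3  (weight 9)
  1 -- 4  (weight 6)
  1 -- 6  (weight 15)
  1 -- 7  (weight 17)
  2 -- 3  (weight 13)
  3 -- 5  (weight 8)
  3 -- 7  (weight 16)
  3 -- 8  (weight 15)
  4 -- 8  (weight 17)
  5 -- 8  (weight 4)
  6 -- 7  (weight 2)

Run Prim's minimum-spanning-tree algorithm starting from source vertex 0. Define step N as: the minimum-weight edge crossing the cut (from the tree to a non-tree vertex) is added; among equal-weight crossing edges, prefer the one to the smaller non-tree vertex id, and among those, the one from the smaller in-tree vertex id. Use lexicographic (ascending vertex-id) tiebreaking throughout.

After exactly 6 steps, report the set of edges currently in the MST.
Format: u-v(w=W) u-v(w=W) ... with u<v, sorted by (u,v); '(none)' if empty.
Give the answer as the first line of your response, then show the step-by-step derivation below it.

0-4(w=4) 0-7(w=5) 1-3(w=9) 1-4(w=6) 3-5(w=8) 6-7(w=2)

step 1: add edge 0-4 (w=4); MST = {0-4(w=4)}
step 2: add edge 0-7 (w=5); MST = {0-4(w=4) 0-7(w=5)}
step 3: add edge 6-7 (w=2); MST = {0-4(w=4) 0-7(w=5) 6-7(w=2)}
step 4: add edge 1-4 (w=6); MST = {0-4(w=4) 0-7(w=5) 1-4(w=6) 6-7(w=2)}
step 5: add edge 1-3 (w=9); MST = {0-4(w=4) 0-7(w=5) 1-3(w=9) 1-4(w=6) 6-7(w=2)}
step 6: add edge 3-5 (w=8); MST = {0-4(w=4) 0-7(w=5) 1-3(w=9) 1-4(w=6) 3-5(w=8) 6-7(w=2)}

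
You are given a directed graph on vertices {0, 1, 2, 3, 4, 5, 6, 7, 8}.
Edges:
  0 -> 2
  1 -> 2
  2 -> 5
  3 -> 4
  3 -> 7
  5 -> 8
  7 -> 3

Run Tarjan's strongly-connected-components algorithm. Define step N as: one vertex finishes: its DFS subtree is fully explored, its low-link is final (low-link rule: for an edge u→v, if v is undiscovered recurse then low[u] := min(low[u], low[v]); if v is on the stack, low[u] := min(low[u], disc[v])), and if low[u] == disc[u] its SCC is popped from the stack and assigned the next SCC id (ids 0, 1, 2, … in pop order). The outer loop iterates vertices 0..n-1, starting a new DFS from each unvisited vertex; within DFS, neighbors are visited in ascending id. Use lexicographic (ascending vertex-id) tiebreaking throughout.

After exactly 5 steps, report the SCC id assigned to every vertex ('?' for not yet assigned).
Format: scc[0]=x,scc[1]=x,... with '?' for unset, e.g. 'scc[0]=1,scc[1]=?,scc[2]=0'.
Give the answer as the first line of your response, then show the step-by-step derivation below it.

scc[0]=3,scc[1]=4,scc[2]=2,scc[3]=?,scc[4]=?,scc[5]=1,scc[6]=?,scc[7]=?,scc[8]=0

step 1: low=(low[0]=0,low[1]=?,low[2]=1,low[3]=?,low[4]=?,low[5]=2,low[6]=?,low[7]=?,low[8]=3); scc=(scc[0]=?,scc[1]=?,scc[2]=?,scc[3]=?,scc[4]=?,scc[5]=?,scc[6]=?,scc[7]=?,scc[8]=0)
step 2: low=(low[0]=0,low[1]=?,low[2]=1,low[3]=?,low[4]=?,low[5]=2,low[6]=?,low[7]=?,low[8]=3); scc=(scc[0]=?,scc[1]=?,scc[2]=?,scc[3]=?,scc[4]=?,scc[5]=1,scc[6]=?,scc[7]=?,scc[8]=0)
step 3: low=(low[0]=0,low[1]=?,low[2]=1,low[3]=?,low[4]=?,low[5]=2,low[6]=?,low[7]=?,low[8]=3); scc=(scc[0]=?,scc[1]=?,scc[2]=2,scc[3]=?,scc[4]=?,scc[5]=1,scc[6]=?,scc[7]=?,scc[8]=0)
step 4: low=(low[0]=0,low[1]=?,low[2]=1,low[3]=?,low[4]=?,low[5]=2,low[6]=?,low[7]=?,low[8]=3); scc=(scc[0]=3,scc[1]=?,scc[2]=2,scc[3]=?,scc[4]=?,scc[5]=1,scc[6]=?,scc[7]=?,scc[8]=0)
step 5: low=(low[0]=0,low[1]=4,low[2]=1,low[3]=?,low[4]=?,low[5]=2,low[6]=?,low[7]=?,low[8]=3); scc=(scc[0]=3,scc[1]=4,scc[2]=2,scc[3]=?,scc[4]=?,scc[5]=1,scc[6]=?,scc[7]=?,scc[8]=0)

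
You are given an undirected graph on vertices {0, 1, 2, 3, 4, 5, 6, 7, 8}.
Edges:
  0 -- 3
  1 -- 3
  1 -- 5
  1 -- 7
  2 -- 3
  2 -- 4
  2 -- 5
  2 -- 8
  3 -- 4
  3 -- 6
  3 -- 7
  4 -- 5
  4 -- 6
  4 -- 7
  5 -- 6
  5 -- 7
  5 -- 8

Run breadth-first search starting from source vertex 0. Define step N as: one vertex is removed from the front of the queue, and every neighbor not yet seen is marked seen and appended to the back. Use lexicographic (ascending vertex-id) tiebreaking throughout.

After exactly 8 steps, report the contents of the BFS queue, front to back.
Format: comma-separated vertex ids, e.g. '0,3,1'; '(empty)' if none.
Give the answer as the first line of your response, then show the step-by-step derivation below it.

8

step 1: dequeue 0; queue=[3]; order=0
step 2: dequeue 3; queue=[1,2,4,6,7]; order=0,3
step 3: dequeue 1; queue=[2,4,6,7,5]; order=0,3,1
step 4: dequeue 2; queue=[4,6,7,5,8]; order=0,3,1,2
step 5: dequeue 4; queue=[6,7,5,8]; order=0,3,1,2,4
step 6: dequeue 6; queue=[7,5,8]; order=0,3,1,2,4,6
step 7: dequeue 7; queue=[5,8]; order=0,3,1,2,4,6,7
step 8: dequeue 5; queue=[8]; order=0,3,1,2,4,6,7,5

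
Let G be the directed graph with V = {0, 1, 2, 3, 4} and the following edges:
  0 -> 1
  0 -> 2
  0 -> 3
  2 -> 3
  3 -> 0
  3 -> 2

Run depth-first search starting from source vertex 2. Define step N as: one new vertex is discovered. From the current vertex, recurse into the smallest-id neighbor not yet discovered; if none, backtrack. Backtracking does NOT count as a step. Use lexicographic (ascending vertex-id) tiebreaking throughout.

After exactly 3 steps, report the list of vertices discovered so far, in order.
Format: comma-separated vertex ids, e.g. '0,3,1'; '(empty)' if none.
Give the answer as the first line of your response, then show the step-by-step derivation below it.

2,3,0

step 1: discover 2; path=2; order=2
step 2: discover 3; path=2>3; order=2,3
step 3: discover 0; path=2>3>0; order=2,3,0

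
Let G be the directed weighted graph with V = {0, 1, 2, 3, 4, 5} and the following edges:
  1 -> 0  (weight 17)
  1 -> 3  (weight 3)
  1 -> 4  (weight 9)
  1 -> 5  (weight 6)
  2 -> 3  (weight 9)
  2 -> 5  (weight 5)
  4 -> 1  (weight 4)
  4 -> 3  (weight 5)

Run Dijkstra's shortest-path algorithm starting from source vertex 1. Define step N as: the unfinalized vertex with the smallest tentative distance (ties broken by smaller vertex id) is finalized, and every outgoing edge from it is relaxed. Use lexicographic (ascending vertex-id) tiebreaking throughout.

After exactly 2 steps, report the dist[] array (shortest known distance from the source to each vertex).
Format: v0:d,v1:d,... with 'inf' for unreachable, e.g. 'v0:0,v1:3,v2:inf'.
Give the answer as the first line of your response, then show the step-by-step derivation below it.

v0:17,v1:0,v2:inf,v3:3,v4:9,v5:6

step 1: dist = v0:17,v1:0,v2:inf,v3:3,v4:9,v5:6
step 2: dist = v0:17,v1:0,v2:inf,v3:3,v4:9,v5:6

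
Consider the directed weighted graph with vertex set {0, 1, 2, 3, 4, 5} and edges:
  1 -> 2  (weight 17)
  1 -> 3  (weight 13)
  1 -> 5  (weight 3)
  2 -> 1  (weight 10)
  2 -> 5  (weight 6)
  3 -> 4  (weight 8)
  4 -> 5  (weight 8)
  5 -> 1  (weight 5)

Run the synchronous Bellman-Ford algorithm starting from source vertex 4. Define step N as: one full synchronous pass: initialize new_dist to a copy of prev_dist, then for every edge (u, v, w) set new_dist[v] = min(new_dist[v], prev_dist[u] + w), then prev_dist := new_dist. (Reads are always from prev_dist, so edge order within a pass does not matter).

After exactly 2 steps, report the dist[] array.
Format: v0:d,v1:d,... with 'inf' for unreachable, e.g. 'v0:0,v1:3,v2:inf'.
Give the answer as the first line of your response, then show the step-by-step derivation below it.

v0:inf,v1:13,v2:inf,v3:inf,v4:0,v5:8

step 1: dist = v0:inf,v1:inf,v2:inf,v3:inf,v4:0,v5:8
step 2: dist = v0:inf,v1:13,v2:inf,v3:inf,v4:0,v5:8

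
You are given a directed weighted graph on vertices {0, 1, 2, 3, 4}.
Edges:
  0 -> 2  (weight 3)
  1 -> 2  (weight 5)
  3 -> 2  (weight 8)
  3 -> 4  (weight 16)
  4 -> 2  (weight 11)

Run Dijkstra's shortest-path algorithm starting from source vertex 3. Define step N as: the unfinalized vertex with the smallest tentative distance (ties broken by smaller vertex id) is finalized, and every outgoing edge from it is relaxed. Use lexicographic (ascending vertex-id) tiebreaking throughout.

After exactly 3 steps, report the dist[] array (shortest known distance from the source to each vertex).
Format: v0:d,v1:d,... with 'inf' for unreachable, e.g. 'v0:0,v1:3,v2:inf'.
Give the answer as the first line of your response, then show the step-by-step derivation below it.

v0:inf,v1:inf,v2:8,v3:0,v4:16

step 1: dist = v0:inf,v1:inf,v2:8,v3:0,v4:16
step 2: dist = v0:inf,v1:inf,v2:8,v3:0,v4:16
step 3: dist = v0:inf,v1:inf,v2:8,v3:0,v4:16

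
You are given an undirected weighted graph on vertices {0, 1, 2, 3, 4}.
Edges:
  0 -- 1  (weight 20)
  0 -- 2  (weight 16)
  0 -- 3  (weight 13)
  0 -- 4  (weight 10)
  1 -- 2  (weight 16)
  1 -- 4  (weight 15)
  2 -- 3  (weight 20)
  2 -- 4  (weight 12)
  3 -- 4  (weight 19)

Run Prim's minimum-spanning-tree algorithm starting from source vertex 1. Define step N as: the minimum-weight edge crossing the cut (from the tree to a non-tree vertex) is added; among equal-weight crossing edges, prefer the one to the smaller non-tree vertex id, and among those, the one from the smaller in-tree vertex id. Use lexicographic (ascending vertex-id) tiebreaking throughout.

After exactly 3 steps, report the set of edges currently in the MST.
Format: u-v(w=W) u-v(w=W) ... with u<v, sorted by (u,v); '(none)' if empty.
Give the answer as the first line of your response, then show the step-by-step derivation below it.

0-4(w=10) 1-4(w=15) 2-4(w=12)

step 1: add edge 1-4 (w=15); MST = {1-4(w=15)}
step 2: add edge 0-4 (w=10); MST = {0-4(w=10) 1-4(w=15)}
step 3: add edge 2-4 (w=12); MST = {0-4(w=10) 1-4(w=15) 2-4(w=12)}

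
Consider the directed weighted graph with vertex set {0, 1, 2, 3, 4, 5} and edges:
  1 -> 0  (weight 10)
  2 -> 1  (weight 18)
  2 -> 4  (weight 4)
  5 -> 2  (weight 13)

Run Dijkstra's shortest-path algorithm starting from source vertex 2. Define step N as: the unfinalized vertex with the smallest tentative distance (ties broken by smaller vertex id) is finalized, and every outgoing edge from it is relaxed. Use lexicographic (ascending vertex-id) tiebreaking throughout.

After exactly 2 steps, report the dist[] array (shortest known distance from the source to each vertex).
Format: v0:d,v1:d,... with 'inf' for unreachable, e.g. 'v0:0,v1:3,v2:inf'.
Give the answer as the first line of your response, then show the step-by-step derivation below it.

v0:inf,v1:18,v2:0,v3:inf,v4:4,v5:inf

step 1: dist = v0:inf,v1:18,v2:0,v3:inf,v4:4,v5:inf
step 2: dist = v0:inf,v1:18,v2:0,v3:inf,v4:4,v5:inf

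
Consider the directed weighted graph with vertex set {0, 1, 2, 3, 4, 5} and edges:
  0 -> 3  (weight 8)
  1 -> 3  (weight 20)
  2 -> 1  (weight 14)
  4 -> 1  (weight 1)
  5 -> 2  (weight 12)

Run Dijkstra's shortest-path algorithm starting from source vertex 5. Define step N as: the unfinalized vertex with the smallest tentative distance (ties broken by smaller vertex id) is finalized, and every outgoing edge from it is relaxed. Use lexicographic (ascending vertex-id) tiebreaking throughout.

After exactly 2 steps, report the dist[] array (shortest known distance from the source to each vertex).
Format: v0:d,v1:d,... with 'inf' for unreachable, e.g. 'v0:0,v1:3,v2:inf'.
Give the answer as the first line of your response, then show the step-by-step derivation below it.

v0:inf,v1:26,v2:12,v3:inf,v4:inf,v5:0

step 1: dist = v0:inf,v1:inf,v2:12,v3:inf,v4:inf,v5:0
step 2: dist = v0:inf,v1:26,v2:12,v3:inf,v4:inf,v5:0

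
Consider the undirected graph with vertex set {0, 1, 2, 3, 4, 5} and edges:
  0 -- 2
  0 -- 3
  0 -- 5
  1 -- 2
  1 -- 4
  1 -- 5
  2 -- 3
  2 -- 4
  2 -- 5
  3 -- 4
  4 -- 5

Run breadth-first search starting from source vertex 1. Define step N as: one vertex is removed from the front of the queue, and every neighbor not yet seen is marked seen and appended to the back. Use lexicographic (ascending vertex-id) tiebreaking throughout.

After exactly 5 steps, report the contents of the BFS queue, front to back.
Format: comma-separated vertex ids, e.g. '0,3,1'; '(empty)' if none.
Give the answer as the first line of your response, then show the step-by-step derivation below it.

3

step 1: dequeue 1; queue=[2,4,5]; order=1
step 2: dequeue 2; queue=[4,5,0,3]; order=1,2
step 3: dequeue 4; queue=[5,0,3]; order=1,2,4
step 4: dequeue 5; queue=[0,3]; order=1,2,4,5
step 5: dequeue 0; queue=[3]; order=1,2,4,5,0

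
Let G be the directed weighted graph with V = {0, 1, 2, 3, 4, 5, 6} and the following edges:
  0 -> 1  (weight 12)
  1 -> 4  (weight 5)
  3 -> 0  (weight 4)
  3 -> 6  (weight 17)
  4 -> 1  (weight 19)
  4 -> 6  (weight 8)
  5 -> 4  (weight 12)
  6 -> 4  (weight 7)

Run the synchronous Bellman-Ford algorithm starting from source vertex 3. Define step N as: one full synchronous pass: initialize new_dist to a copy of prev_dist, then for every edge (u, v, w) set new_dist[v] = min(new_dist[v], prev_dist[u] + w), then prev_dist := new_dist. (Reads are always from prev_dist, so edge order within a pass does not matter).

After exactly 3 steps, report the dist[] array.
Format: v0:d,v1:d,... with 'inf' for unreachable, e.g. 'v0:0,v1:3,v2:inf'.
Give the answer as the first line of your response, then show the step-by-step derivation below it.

v0:4,v1:16,v2:inf,v3:0,v4:21,v5:inf,v6:17

step 1: dist = v0:4,v1:inf,v2:inf,v3:0,v4:inf,v5:inf,v6:17
step 2: dist = v0:4,v1:16,v2:inf,v3:0,v4:24,v5:inf,v6:17
step 3: dist = v0:4,v1:16,v2:inf,v3:0,v4:21,v5:inf,v6:17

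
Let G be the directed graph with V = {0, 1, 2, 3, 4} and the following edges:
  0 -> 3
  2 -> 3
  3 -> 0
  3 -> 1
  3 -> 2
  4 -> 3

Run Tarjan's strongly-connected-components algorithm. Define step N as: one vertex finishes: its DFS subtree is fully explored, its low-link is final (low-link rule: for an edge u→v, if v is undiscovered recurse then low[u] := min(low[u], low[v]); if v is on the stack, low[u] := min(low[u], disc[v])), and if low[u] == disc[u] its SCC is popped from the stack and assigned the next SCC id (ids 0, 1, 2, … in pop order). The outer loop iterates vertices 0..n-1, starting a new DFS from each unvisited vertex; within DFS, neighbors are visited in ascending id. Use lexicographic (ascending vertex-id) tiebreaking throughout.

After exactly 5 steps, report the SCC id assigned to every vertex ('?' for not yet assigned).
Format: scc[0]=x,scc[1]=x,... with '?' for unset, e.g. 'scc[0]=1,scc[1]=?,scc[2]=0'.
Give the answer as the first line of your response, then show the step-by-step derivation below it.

scc[0]=1,scc[1]=0,scc[2]=1,scc[3]=1,scc[4]=2

step 1: low=(low[0]=0,low[1]=2,low[2]=?,low[3]=0,low[4]=?); scc=(scc[0]=?,scc[1]=0,scc[2]=?,scc[3]=?,scc[4]=?)
step 2: low=(low[0]=0,low[1]=2,low[2]=1,low[3]=0,low[4]=?); scc=(scc[0]=?,scc[1]=0,scc[2]=?,scc[3]=?,scc[4]=?)
step 3: low=(low[0]=0,low[1]=2,low[2]=1,low[3]=0,low[4]=?); scc=(scc[0]=?,scc[1]=0,scc[2]=?,scc[3]=?,scc[4]=?)
step 4: low=(low[0]=0,low[1]=2,low[2]=1,low[3]=0,low[4]=?); scc=(scc[0]=1,scc[1]=0,scc[2]=1,scc[3]=1,scc[4]=?)
step 5: low=(low[0]=0,low[1]=2,low[2]=1,low[3]=0,low[4]=4); scc=(scc[0]=1,scc[1]=0,scc[2]=1,scc[3]=1,scc[4]=2)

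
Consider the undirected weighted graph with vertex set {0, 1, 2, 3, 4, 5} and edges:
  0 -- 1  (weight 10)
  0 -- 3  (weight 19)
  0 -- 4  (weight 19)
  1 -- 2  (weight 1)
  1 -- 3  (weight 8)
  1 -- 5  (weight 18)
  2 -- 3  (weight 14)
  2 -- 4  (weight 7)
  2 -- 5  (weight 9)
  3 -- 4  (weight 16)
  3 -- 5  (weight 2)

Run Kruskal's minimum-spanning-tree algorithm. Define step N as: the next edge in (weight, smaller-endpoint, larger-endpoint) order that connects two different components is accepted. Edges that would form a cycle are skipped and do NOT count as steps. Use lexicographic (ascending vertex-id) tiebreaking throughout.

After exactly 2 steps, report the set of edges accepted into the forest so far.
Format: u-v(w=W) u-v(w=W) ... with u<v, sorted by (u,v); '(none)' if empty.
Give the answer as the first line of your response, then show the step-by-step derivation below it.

1-2(w=1) 3-5(w=2)

step 1: add edge 1-2 (w=1); MST = {1-2(w=1)}
step 2: add edge 3-5 (w=2); MST = {1-2(w=1) 3-5(w=2)}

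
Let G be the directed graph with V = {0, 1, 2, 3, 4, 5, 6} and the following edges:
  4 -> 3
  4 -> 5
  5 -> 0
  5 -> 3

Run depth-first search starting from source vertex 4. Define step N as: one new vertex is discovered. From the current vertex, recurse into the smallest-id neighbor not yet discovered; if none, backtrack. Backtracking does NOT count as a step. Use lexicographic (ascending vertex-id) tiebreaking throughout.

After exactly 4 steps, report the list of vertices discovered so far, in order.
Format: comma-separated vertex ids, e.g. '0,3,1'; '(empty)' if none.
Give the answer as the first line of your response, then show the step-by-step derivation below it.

4,3,5,0

step 1: discover 4; path=4; order=4
step 2: discover 3; path=4>3; order=4,3
step 3: discover 5; path=4>5; order=4,3,5
step 4: discover 0; path=4>5>0; order=4,3,5,0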